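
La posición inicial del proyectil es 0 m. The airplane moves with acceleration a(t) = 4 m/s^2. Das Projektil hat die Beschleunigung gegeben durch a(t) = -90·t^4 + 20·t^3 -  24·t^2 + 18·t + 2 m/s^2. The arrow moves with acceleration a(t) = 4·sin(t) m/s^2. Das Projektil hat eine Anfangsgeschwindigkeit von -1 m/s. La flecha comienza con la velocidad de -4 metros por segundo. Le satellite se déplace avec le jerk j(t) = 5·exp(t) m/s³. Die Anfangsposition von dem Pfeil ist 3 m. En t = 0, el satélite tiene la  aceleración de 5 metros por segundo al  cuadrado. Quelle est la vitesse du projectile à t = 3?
Pour résoudre ceci, nous devons prendre 1 intégrale de notre équation de l'accélération a(t) = -90·t^4 + 20·t^3 - 24·t^2 + 18·t + 2. La primitive de l'accélération, avec v(0) = -1, donne la vitesse: v(t) = -18·t^5 + 5·t^4 - 8·t^3 + 9·t^2 + 2·t - 1. De l'équation de la vitesse v(t) = -18·t^5 + 5·t^4 - 8·t^3 + 9·t^2 + 2·t - 1, nous substituons t = 3 pour obtenir v = -4099.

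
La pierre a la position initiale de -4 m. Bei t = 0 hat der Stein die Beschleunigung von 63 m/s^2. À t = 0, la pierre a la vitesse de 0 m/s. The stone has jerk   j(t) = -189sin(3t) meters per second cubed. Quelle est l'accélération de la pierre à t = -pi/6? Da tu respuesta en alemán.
Wir müssen unsere Gleichung für den Ruck j(t) = -189·sin(3·t) 1-mal integrieren. Das Integral von dem Ruck ist die Beschleunigung. Mit a(0) = 63 erhalten wir a(t) = 63·cos(3·t). Aus der Gleichung für die Beschleunigung a(t) = 63·cos(3·t), setzen wir t = -pi/6 ein und erhalten a = 0.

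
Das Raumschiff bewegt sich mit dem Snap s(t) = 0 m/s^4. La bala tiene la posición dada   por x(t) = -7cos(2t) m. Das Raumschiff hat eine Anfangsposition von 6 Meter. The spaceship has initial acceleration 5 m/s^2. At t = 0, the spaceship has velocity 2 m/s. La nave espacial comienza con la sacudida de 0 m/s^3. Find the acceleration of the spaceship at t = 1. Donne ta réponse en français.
En partant du snap s(t) = 0, nous prenons 2 primitives. La primitive du snap, avec j(0) = 0, donne le jerk: j(t) = 0. En intégrant le jerk et en utilisant la condition initiale a(0) = 5, nous obtenons a(t) = 5. En utilisant a(t) = 5 et en substituant t = 1, nous trouvons a = 5.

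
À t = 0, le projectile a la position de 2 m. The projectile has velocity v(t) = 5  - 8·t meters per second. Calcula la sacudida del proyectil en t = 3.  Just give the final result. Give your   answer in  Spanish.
En t = 3, j = 0.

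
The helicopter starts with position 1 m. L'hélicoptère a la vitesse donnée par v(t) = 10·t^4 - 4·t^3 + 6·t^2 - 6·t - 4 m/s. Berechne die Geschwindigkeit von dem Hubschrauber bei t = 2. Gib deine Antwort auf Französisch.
Nous avons la vitesse v(t) = 10·t^4 - 4·t^3 + 6·t^2 - 6·t - 4. En substituant t = 2: v(2) = 136.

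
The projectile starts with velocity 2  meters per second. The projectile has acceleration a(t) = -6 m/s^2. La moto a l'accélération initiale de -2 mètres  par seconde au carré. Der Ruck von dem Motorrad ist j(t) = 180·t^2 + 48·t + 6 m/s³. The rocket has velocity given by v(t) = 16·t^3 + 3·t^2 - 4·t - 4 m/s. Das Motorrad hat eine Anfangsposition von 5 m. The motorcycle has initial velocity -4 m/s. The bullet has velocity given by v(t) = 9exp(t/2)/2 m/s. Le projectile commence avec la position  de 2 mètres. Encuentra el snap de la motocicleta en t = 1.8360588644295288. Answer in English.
To solve this, we need to take 1 derivative of our jerk equation j(t) = 180·t^2 + 48·t + 6. The derivative of jerk gives snap: s(t) = 360·t + 48. Using s(t) = 360·t + 48 and substituting t = 1.8360588644295288, we find s = 708.981191194630.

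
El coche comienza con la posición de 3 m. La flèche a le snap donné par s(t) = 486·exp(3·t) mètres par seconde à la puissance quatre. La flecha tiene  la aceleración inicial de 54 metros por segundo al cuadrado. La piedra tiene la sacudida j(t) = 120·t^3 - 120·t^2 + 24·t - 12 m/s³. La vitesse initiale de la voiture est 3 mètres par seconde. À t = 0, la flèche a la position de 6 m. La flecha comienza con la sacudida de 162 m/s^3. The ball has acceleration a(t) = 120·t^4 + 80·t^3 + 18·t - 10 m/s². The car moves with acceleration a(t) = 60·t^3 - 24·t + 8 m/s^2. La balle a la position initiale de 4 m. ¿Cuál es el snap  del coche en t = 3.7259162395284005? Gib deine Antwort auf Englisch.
We must differentiate our acceleration equation a(t) = 60·t^3 - 24·t + 8 2 times. Taking d/dt of a(t), we find j(t) = 180·t^2 - 24. Differentiating jerk, we get snap: s(t) = 360·t. From the given snap equation s(t) = 360·t, we substitute t = 3.7259162395284005 to get s = 1341.32984623022.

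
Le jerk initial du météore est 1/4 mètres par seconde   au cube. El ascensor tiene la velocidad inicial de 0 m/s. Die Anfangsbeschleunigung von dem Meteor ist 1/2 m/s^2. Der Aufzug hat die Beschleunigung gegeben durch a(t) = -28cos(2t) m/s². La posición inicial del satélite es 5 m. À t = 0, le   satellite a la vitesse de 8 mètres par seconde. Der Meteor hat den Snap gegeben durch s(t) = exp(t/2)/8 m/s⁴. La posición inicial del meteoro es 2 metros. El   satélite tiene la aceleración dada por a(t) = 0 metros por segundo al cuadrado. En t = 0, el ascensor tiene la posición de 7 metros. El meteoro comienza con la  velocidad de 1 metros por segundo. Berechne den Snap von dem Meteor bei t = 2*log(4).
Mit s(t) = exp(t/2)/8 und Einsetzen von t = 2*log(4), finden wir s = 1/2.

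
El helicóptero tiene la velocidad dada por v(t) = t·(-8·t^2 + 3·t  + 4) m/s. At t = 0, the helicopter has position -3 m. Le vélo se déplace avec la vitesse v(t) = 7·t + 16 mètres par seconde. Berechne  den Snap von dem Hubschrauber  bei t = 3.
Um dies zu lösen, müssen wir 3 Ableitungen unserer Gleichung für die Geschwindigkeit v(t) = t·(-8·t^2 + 3·t + 4) nehmen. Die Ableitung von der Geschwindigkeit ergibt die Beschleunigung: a(t) = -8·t^2 + t·(3 - 16·t) + 3·t + 4. Mit d/dt von a(t) finden wir j(t) = 6 - 48·t. Die Ableitung von dem Ruck ergibt den Snap: s(t) = -48. Mit s(t) = -48 und Einsetzen von t = 3, finden wir s = -48.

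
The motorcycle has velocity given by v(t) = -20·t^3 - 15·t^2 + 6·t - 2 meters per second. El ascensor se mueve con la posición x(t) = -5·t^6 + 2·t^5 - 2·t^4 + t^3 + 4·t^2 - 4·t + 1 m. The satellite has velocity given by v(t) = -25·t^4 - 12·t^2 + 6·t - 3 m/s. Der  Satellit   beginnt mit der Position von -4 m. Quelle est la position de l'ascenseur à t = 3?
De l'équation de la position x(t) = -5·t^6 + 2·t^5 - 2·t^4 + t^3 + 4·t^2 - 4·t + 1, nous substituons t = 3 pour obtenir x = -3269.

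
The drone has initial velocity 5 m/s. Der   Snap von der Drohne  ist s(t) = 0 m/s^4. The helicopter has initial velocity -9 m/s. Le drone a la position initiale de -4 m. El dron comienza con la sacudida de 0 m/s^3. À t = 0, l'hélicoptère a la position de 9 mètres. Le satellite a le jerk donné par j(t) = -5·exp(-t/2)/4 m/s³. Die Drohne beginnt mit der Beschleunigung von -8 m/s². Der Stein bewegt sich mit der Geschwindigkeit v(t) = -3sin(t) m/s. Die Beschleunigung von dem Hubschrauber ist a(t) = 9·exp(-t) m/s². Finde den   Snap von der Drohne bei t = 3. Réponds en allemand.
Mit s(t) = 0 und Einsetzen von t = 3, finden wir s = 0.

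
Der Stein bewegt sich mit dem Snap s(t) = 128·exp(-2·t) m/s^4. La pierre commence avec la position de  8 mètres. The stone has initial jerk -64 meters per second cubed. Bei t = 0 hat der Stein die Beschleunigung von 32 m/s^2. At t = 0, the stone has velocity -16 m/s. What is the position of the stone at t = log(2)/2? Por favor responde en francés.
En partant du snap s(t) = 128·exp(-2·t), nous prenons 4 intégrales. En prenant ∫s(t)dt et en appliquant j(0) = -64, nous trouvons j(t) = -64·exp(-2·t). La primitive du jerk, avec a(0) = 32, donne l'accélération: a(t) = 32·exp(-2·t). La primitive de l'accélération, avec v(0) = -16, donne la vitesse: v(t) = -16·exp(-2·t). En intégrant la vitesse et en utilisant la condition initiale x(0) = 8, nous obtenons x(t) = 8·exp(-2·t). En utilisant x(t) = 8·exp(-2·t) et en substituant t = log(2)/2, nous trouvons x = 4.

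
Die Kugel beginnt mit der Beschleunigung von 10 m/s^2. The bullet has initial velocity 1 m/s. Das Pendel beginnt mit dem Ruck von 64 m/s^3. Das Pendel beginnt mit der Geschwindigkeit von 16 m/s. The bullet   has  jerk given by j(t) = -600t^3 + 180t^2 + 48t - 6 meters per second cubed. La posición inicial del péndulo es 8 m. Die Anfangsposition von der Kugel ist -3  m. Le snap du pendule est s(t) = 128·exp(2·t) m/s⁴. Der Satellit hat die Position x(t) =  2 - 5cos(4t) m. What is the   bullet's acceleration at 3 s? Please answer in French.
Pour résoudre ceci, nous devons prendre 1 primitive de notre équation du jerk j(t) = -600·t^3 + 180·t^2 + 48·t - 6. L'intégrale du jerk, avec a(0) = 10, donne l'accélération: a(t) = -150·t^4 + 60·t^3 + 24·t^2 - 6·t + 10. En utilisant a(t) = -150·t^4 + 60·t^3 + 24·t^2 - 6·t + 10 et en substituant t = 3, nous trouvons a = -10322.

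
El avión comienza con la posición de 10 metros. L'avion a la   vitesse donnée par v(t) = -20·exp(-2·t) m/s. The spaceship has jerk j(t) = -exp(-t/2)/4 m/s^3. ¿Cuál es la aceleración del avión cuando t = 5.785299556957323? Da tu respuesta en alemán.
Um dies zu lösen, müssen wir 1 Ableitung unserer Gleichung für die Geschwindigkeit v(t) = -20·exp(-2·t) nehmen. Durch Ableiten von der Geschwindigkeit erhalten wir die Beschleunigung: a(t) = 40·exp(-2·t). Aus der Gleichung für die Beschleunigung a(t) = 40·exp(-2·t), setzen wir t = 5.785299556957323 ein und erhalten a = 0.000377583183540174.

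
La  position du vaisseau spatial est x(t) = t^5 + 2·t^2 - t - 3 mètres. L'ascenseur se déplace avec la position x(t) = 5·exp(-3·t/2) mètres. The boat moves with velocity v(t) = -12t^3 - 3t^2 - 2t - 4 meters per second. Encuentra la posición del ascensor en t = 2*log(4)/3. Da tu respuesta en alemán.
Mit x(t) = 5·exp(-3·t/2) und Einsetzen von t = 2*log(4)/3, finden wir x = 5/4.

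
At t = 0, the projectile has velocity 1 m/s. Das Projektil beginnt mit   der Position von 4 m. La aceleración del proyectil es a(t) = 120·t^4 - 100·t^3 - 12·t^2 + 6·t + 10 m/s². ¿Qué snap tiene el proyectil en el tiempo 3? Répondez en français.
En partant de l'accélération a(t) = 120·t^4 - 100·t^3 - 12·t^2 + 6·t + 10, nous prenons 2 dérivées. En prenant d/dt de a(t), nous trouvons j(t) = 480·t^3 - 300·t^2 - 24·t + 6. En prenant d/dt de j(t), nous trouvons s(t) = 1440·t^2 - 600·t - 24. En utilisant s(t) = 1440·t^2 - 600·t - 24 et en substituant t = 3, nous trouvons s = 11136.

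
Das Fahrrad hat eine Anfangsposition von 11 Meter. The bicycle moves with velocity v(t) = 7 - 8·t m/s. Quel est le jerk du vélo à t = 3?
Nous devons dériver notre équation de la vitesse v(t) = 7 - 8·t 2 fois. En dérivant la vitesse, nous obtenons l'accélération: a(t) = -8. En dérivant l'accélération, nous obtenons le jerk: j(t) = 0. En utilisant j(t) = 0 et en substituant t = 3, nous trouvons j = 0.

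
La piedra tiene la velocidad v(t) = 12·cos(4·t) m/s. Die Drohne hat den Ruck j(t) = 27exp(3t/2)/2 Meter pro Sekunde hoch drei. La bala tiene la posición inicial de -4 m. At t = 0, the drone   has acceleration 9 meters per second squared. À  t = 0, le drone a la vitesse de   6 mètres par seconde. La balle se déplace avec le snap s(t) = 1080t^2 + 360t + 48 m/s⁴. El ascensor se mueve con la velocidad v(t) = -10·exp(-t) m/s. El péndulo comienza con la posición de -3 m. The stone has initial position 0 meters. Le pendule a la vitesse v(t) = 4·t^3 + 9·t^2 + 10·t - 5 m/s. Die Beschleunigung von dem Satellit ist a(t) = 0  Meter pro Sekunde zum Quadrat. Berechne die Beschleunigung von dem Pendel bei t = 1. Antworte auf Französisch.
Nous devons dériver notre équation de la vitesse v(t) = 4·t^3 + 9·t^2 + 10·t - 5 1 fois. La dérivée de la vitesse donne l'accélération: a(t) = 12·t^2 + 18·t + 10. En utilisant a(t) = 12·t^2 + 18·t + 10 et en substituant t = 1, nous trouvons a = 40.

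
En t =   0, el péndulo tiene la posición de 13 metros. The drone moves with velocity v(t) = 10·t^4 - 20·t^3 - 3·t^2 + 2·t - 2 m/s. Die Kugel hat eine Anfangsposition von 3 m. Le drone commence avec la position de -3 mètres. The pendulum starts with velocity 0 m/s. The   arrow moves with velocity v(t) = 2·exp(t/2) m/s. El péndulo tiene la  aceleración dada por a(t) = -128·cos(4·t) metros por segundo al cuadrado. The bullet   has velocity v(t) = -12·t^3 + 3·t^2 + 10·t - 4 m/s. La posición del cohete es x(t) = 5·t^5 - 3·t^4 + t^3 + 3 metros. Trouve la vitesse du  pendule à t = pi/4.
Nous devons intégrer notre équation de l'accélération a(t) = -128·cos(4·t) 1 fois. En intégrant l'accélération et en utilisant la condition initiale v(0) = 0, nous obtenons v(t) = -32·sin(4·t). En utilisant v(t) = -32·sin(4·t) et en substituant t = pi/4, nous trouvons v = 0.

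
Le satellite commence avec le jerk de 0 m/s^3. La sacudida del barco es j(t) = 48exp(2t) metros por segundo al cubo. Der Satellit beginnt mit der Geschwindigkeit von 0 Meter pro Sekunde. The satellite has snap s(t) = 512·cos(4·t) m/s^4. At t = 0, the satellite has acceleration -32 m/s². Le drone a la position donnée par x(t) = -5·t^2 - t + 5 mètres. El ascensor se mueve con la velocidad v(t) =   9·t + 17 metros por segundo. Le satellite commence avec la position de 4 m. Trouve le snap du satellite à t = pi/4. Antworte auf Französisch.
Nous avons le snap s(t) = 512·cos(4·t). En substituant t = pi/4: s(pi/4) = -512.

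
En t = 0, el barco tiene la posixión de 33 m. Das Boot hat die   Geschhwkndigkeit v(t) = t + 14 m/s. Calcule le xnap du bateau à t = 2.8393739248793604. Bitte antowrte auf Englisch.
We must differentiate our velocity equation v(t) = t + 14 3 times. Differentiating velocity, we get acceleration: a(t) = 1. The derivative of acceleration gives jerk: j(t) = 0. Differentiating jerk, we get snap: s(t) = 0. We have snap s(t) = 0. Substituting t = 2.8393739248793604: s(2.8393739248793604) = 0.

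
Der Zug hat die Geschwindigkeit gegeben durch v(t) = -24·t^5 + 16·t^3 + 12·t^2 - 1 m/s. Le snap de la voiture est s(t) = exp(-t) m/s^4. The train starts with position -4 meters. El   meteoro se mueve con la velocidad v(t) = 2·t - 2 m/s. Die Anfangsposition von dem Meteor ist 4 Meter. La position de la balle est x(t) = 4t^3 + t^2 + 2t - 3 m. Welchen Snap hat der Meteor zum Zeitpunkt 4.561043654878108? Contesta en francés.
En partant de la vitesse v(t) = 2·t - 2, nous prenons 3 dérivées. La dérivée de la vitesse donne l'accélération: a(t) = 2. La dérivée de l'accélération donne le jerk: j(t) = 0. En dérivant le jerk, nous obtenons le snap: s(t) = 0. En utilisant s(t) = 0 et en substituant t = 4.561043654878108, nous trouvons s = 0.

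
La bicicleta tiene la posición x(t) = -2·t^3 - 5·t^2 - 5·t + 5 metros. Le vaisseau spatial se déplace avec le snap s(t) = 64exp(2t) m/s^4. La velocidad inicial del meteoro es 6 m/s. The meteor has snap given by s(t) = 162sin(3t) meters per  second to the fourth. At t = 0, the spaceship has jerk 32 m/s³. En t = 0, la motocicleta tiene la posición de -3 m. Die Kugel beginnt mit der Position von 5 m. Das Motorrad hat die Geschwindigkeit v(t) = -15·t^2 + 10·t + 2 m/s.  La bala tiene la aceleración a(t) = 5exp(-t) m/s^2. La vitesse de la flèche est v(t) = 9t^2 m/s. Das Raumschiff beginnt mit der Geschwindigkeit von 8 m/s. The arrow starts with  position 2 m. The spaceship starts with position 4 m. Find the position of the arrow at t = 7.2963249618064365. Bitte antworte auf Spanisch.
Debemos encontrar la integral de nuestra ecuación de la velocidad v(t) = 9·t^2 1 vez. La integral de la velocidad es la posición. Usando x(0) = 2, obtenemos x(t) = 3·t^3 + 2. Tenemos la posición x(t) = 3·t^3 + 2. Sustituyendo t = 7.2963249618064365: x(7.2963249618064365) = 1167.28930212109.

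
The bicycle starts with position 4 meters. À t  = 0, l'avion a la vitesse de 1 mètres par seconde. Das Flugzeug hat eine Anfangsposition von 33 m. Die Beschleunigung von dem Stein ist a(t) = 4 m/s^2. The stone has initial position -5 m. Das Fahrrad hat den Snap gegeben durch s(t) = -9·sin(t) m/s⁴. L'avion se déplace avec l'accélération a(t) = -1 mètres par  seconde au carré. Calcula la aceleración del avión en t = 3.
De la ecuación de la aceleración a(t) = -1, sustituimos t = 3 para obtener a = -1.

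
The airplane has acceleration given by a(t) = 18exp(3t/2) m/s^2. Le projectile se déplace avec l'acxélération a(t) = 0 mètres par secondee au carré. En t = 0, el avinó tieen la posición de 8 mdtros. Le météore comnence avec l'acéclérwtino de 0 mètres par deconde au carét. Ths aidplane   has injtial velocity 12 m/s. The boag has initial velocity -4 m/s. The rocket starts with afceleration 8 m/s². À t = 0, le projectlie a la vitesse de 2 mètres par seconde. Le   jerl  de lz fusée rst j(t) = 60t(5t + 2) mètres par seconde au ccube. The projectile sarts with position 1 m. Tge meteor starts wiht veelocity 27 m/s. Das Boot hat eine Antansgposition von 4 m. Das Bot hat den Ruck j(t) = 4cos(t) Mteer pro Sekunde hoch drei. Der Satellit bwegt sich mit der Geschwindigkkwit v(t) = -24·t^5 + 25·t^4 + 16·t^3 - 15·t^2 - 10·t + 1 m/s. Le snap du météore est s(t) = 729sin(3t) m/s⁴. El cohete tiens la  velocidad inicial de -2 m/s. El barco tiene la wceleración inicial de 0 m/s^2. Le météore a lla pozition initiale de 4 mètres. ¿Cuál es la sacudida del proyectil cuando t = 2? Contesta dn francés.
Nous devons dériver notre équation de l'accélération a(t) = 0 1 fois. La dérivée de l'accélération donne le jerk: j(t) = 0. De l'équation du jerk j(t) = 0, nous substituons t = 2 pour obtenir j = 0.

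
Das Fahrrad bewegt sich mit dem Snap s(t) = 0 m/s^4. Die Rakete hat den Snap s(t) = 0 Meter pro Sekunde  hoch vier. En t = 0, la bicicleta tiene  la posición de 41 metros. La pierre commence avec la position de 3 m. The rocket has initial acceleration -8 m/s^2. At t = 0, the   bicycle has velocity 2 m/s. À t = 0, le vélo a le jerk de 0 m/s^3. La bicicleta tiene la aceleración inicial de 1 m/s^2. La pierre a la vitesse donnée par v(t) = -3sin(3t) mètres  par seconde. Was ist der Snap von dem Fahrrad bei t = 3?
Wir haben den Snap s(t) = 0. Durch Einsetzen von t = 3: s(3) = 0.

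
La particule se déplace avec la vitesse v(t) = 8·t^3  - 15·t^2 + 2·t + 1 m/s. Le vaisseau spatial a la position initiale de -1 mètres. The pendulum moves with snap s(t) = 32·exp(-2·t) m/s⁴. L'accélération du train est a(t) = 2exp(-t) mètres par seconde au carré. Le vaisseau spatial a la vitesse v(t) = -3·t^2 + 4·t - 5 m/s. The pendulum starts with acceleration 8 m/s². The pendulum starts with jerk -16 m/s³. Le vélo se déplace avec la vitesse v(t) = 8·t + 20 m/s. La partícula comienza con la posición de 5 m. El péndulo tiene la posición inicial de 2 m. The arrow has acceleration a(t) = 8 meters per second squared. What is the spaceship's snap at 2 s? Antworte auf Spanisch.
Para resolver esto, necesitamos tomar 3 derivadas de nuestra ecuación de la velocidad v(t) = -3·t^2 + 4·t - 5. Tomando d/dt de v(t), encontramos a(t) = 4 - 6·t. La derivada de la aceleración da la sacudida: j(t) = -6. La derivada de la sacudida da el snap: s(t) = 0. Tenemos el snap s(t) = 0. Sustituyendo t = 2: s(2) = 0.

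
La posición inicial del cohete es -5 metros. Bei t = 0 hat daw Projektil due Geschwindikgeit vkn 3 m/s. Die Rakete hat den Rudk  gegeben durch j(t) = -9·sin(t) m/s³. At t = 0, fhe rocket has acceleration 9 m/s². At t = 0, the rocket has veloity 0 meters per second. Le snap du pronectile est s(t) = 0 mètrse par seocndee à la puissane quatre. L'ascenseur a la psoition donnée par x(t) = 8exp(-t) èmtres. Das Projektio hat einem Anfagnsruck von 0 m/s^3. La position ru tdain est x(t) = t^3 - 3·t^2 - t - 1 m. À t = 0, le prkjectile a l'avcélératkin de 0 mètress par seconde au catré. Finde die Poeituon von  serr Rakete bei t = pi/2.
Wir müssen das Integral unserer Gleichung für den Ruck j(t) = -9·sin(t) 3-mal finden. Die Stammfunktion von dem Ruck, mit a(0) = 9, ergibt die Beschleunigung: a(t) = 9·cos(t). Mit ∫a(t)dt und Anwendung von v(0) = 0, finden wir v(t) = 9·sin(t). Das Integral von der Geschwindigkeit ist die Position. Mit x(0) = -5 erhalten wir x(t) = 4 - 9·cos(t). Aus der Gleichung für die Position x(t) = 4 - 9·cos(t), setzen wir t = pi/2 ein und erhalten x = 4.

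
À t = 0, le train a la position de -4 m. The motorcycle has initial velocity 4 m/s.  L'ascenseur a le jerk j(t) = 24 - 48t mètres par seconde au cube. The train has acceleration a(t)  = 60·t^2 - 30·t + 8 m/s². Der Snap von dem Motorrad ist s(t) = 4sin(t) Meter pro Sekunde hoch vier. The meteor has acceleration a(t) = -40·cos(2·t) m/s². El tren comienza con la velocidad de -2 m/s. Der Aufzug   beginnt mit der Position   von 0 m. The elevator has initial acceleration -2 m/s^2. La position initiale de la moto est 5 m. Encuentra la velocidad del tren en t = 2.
Debemos encontrar la antiderivada de nuestra ecuación de la aceleración a(t) = 60·t^2 - 30·t + 8 1 vez. Integrando la aceleración y usando la condición inicial v(0) = -2, obtenemos v(t) = 20·t^3 - 15·t^2 + 8·t - 2. Usando v(t) = 20·t^3 - 15·t^2 + 8·t - 2 y sustituyendo t = 2, encontramos v = 114.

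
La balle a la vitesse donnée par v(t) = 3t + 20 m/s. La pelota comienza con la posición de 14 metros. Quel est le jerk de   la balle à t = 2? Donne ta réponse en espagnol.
Partiendo de la velocidad v(t) = 3·t + 20, tomamos 2 derivadas. La derivada de la velocidad da la aceleración: a(t) = 3. La derivada de la aceleración da la sacudida: j(t) = 0. Tenemos la sacudida j(t) = 0. Sustituyendo t = 2: j(2) = 0.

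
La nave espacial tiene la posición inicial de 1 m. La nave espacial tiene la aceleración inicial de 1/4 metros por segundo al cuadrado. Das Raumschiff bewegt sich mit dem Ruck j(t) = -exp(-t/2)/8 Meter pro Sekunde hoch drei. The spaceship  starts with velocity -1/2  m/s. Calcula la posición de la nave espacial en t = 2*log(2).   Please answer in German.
Um dies zu lösen, müssen wir 3 Stammfunktionen unserer Gleichung für den Ruck j(t) = -exp(-t/2)/8 finden. Durch Integration von dem Ruck und Verwendung der Anfangsbedingung a(0) = 1/4, erhalten wir a(t) = exp(-t/2)/4. Das Integral von der Beschleunigung, mit v(0) = -1/2, ergibt die Geschwindigkeit: v(t) = -exp(-t/2)/2. Mit ∫v(t)dt und Anwendung von x(0) = 1, finden wir x(t) = exp(-t/2). Wir haben die Position x(t) = exp(-t/2). Durch Einsetzen von t = 2*log(2): x(2*log(2)) = 1/2.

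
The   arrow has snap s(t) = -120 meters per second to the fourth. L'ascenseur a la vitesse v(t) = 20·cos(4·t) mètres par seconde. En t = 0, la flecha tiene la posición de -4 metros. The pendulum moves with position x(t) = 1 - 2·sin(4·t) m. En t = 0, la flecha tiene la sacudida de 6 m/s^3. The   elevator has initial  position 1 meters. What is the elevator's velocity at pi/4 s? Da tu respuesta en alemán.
Mit v(t) = 20·cos(4·t) und Einsetzen von t = pi/4, finden wir v = -20.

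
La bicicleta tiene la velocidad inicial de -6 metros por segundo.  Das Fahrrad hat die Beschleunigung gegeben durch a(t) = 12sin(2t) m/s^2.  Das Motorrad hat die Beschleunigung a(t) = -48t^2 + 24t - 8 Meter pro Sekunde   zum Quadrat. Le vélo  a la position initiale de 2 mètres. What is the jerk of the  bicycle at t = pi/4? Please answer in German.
Um dies zu lösen, müssen wir 1 Ableitung unserer Gleichung für die Beschleunigung a(t) = 12·sin(2·t) nehmen. Mit d/dt von a(t) finden wir j(t) = 24·cos(2·t). Aus der Gleichung für den Ruck j(t) = 24·cos(2·t), setzen wir t = pi/4 ein und erhalten j = 0.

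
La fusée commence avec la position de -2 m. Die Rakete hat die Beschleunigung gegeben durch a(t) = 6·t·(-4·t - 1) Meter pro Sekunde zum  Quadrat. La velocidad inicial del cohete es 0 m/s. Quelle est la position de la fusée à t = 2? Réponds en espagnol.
Para resolver esto, necesitamos tomar 2 antiderivadas de nuestra ecuación de la aceleración a(t) = 6·t·(-4·t - 1). Tomando ∫a(t)dt y aplicando v(0) = 0, encontramos v(t) = t^2·(-8·t - 3). La antiderivada de la velocidad, con x(0) = -2, da la posición: x(t) = -2·t^4 - t^3 - 2. Usando x(t) = -2·t^4 - t^3 - 2 y sustituyendo t = 2, encontramos x = -42.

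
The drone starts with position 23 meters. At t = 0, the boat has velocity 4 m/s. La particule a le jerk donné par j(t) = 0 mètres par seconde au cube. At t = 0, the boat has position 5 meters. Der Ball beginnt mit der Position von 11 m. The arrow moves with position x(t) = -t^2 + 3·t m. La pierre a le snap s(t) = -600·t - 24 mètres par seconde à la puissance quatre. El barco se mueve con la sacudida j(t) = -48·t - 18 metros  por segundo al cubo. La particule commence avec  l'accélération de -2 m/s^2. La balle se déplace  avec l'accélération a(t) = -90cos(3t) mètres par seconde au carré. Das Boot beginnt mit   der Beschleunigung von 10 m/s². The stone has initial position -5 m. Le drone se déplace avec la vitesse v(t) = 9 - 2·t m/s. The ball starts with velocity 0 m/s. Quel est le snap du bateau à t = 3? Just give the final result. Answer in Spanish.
El snap en t = 3 es s = -48.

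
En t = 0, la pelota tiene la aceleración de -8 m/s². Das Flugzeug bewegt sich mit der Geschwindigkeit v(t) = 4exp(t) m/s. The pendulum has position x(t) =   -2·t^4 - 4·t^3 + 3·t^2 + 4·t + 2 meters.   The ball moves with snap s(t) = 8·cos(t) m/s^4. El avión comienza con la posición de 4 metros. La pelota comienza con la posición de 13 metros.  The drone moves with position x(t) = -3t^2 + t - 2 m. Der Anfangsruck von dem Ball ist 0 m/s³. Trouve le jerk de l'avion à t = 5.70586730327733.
Pour résoudre ceci, nous devons prendre 2 dérivées de notre équation de la vitesse v(t) = 4·exp(t). En dérivant la vitesse, nous obtenons l'accélération: a(t) = 4·exp(t). La dérivée de l'accélération donne le jerk: j(t) = 4·exp(t). De l'équation du jerk j(t) = 4·exp(t), nous substituons t = 5.70586730327733 pour obtenir j = 1202.50440406487.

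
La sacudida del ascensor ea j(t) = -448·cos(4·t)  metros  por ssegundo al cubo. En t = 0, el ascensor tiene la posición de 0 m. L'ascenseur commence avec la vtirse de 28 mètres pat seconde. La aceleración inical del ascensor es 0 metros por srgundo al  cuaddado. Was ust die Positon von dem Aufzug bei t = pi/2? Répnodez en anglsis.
We need to integrate our jerk equation j(t) = -448·cos(4·t) 3 times. Integrating jerk and using the initial condition a(0) = 0, we get a(t) = -112·sin(4·t). Taking ∫a(t)dt and applying v(0) = 28, we find v(t) = 28·cos(4·t). Integrating velocity and using the initial condition x(0) = 0, we get x(t) = 7·sin(4·t). Using x(t) = 7·sin(4·t) and substituting t = pi/2, we find x = 0.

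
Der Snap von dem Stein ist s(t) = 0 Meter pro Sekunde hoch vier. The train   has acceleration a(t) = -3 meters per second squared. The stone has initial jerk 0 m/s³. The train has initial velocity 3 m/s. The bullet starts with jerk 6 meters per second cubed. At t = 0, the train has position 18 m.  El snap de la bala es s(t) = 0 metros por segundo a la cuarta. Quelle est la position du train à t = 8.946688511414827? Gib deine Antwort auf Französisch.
Nous devons intégrer notre équation de l'accélération a(t) = -3 2 fois. En prenant ∫a(t)dt et en appliquant v(0) = 3, nous trouvons v(t) = 3 - 3·t. En prenant ∫v(t)dt et en appliquant x(0) = 18, nous trouvons x(t) = -3·t^2/2 + 3·t + 18. Nous avons la position x(t) = -3·t^2/2 + 3·t + 18. En substituant t = 8.946688511414827: x(8.946688511414827) = -75.2247874461786.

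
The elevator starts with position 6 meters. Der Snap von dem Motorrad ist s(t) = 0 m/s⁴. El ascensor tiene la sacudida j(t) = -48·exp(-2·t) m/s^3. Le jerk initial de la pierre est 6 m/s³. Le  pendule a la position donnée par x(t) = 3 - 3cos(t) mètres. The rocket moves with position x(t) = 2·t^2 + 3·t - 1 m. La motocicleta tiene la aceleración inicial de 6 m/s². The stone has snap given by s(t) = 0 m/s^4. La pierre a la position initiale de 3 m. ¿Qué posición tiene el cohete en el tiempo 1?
Tenemos la posición x(t) = 2·t^2 + 3·t - 1. Sustituyendo t = 1: x(1) = 4.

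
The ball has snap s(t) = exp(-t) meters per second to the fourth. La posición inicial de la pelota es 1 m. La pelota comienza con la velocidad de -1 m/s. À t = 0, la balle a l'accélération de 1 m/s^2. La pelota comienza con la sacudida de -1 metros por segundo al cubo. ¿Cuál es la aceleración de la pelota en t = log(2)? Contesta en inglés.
To solve this, we need to take 2 integrals of our snap equation s(t) = exp(-t). The integral of snap is jerk. Using j(0) = -1, we get j(t) = -exp(-t). The integral of jerk, with a(0) = 1, gives acceleration: a(t) = exp(-t). From the given acceleration equation a(t) = exp(-t), we substitute t = log(2) to get a = 1/2.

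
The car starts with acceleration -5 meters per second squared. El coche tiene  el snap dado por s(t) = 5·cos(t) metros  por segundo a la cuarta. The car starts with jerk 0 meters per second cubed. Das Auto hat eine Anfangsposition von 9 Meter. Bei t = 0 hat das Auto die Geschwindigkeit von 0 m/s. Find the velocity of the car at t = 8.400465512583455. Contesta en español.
Necesitamos integrar nuestra ecuación del snap s(t) = 5·cos(t) 3 veces. La integral del snap es la sacudida. Usando j(0) = 0, obtenemos j(t) = 5·sin(t). Tomando ∫j(t)dt y aplicando a(0) = -5, encontramos a(t) = -5·cos(t). La antiderivada de la aceleración es la velocidad. Usando v(0) = 0, obtenemos v(t) = -5·sin(t). Usando v(t) = -5·sin(t) y sustituyendo t = 8.400465512583455, encontramos v = -4.27178540048722.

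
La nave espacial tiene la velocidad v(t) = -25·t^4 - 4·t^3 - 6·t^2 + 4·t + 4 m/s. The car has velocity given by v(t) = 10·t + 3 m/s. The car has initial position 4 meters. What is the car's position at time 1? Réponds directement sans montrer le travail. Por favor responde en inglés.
x(1) = 12.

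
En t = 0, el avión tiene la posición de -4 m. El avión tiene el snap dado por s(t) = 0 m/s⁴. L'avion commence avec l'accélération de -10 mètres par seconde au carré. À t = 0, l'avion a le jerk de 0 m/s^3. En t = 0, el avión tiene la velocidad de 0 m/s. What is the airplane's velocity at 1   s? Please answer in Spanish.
Necesitamos integrar nuestra ecuación del snap s(t) = 0 3 veces. Integrando el snap y usando la condición inicial j(0) = 0, obtenemos j(t) = 0. La integral de la sacudida es la aceleración. Usando a(0) = -10, obtenemos a(t) = -10. Integrando la aceleración y usando la condición inicial v(0) = 0, obtenemos v(t) = -10·t. Tenemos la velocidad v(t) = -10·t. Sustituyendo t = 1: v(1) = -10.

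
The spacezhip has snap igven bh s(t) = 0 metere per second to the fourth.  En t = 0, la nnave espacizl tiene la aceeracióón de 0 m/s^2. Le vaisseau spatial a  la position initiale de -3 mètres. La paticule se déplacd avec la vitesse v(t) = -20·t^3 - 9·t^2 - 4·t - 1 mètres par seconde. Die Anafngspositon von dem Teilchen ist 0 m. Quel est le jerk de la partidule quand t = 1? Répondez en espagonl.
Para resolver esto, necesitamos tomar 2 derivadas de nuestra ecuación de la velocidad v(t) = -20·t^3 - 9·t^2 - 4·t - 1. La derivada de la velocidad da la aceleración: a(t) = -60·t^2 - 18·t - 4. Derivando la aceleración, obtenemos la sacudida: j(t) = -120·t - 18. Usando j(t) = -120·t - 18 y sustituyendo t = 1, encontramos j = -138.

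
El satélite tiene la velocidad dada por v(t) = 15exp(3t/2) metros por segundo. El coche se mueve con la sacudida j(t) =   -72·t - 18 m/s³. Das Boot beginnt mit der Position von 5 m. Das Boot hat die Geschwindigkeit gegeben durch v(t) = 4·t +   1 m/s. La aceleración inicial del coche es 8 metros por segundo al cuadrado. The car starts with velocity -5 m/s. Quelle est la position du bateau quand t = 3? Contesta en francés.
Pour résoudre ceci, nous devons prendre 1 primitive de notre équation de la vitesse v(t) = 4·t + 1. La primitive de la vitesse, avec x(0) = 5, donne la position: x(t) = 2·t^2 + t + 5. En utilisant x(t) = 2·t^2 + t + 5 et en substituant t = 3, nous trouvons x = 26.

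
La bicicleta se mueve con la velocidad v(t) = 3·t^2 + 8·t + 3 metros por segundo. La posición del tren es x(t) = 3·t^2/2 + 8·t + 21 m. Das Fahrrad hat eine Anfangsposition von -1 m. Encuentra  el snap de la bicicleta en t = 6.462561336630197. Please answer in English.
We must differentiate our velocity equation v(t) = 3·t^2 + 8·t + 3 3 times. Taking d/dt of v(t), we find a(t) = 6·t + 8. Differentiating acceleration, we get jerk: j(t) = 6. Differentiating jerk, we get snap: s(t) = 0. We have snap s(t) = 0. Substituting t = 6.462561336630197: s(6.462561336630197) = 0.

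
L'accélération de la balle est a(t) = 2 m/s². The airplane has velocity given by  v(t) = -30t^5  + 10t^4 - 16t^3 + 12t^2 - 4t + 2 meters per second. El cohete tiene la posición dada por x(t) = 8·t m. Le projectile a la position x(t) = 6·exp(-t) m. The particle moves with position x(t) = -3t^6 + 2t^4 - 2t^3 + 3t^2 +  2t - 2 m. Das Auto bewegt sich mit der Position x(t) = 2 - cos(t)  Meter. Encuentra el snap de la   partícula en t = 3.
Para resolver esto, necesitamos tomar 4 derivadas de nuestra ecuación de la posición x(t) = -3·t^6 + 2·t^4 - 2·t^3 + 3·t^2 + 2·t - 2. La derivada de la posición da la velocidad: v(t) = -18·t^5 + 8·t^3 - 6·t^2 + 6·t + 2. Tomando d/dt de v(t), encontramos a(t) = -90·t^4 + 24·t^2 - 12·t + 6. Tomando d/dt de a(t), encontramos j(t) = -360·t^3 + 48·t - 12. Derivando la sacudida, obtenemos el snap: s(t) = 48 - 1080·t^2. Usando s(t) = 48 - 1080·t^2 y sustituyendo t = 3, encontramos s = -9672.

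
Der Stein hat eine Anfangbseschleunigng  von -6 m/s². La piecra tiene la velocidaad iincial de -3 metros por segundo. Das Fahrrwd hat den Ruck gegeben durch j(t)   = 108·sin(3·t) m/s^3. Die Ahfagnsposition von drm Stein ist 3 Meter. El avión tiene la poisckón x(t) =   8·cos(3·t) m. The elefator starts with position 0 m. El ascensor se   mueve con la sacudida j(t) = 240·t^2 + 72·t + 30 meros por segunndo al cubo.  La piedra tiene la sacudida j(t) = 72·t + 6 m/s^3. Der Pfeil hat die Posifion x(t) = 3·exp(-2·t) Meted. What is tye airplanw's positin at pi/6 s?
We have position x(t) = 8·cos(3·t). Substituting t = pi/6: x(pi/6) = 0.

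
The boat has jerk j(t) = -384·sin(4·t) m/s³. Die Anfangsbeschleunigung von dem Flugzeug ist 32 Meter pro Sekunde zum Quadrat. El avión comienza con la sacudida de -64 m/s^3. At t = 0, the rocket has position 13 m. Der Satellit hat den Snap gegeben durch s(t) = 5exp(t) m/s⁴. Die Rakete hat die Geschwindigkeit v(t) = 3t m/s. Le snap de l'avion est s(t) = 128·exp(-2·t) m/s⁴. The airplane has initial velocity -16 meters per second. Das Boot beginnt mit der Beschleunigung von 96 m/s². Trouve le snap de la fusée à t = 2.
En partant de la vitesse v(t) = 3·t, nous prenons 3 dérivées. La dérivée de la vitesse donne l'accélération: a(t) = 3. La dérivée de l'accélération donne le jerk: j(t) = 0. En prenant d/dt de j(t), nous trouvons s(t) = 0. Nous avons le snap s(t) = 0. En substituant t = 2: s(2) = 0.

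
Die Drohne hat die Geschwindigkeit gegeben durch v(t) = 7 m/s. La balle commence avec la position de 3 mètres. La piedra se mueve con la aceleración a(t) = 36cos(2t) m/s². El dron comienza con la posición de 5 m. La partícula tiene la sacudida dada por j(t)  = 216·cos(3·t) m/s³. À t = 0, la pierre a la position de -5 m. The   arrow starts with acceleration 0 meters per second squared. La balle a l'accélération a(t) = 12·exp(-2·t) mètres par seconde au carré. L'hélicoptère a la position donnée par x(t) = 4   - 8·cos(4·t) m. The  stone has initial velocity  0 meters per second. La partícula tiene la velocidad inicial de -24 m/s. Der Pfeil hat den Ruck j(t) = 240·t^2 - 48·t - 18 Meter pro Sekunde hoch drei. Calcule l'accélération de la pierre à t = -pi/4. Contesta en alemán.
Mit a(t) = 36·cos(2·t) und Einsetzen von t = -pi/4, finden wir a = 0.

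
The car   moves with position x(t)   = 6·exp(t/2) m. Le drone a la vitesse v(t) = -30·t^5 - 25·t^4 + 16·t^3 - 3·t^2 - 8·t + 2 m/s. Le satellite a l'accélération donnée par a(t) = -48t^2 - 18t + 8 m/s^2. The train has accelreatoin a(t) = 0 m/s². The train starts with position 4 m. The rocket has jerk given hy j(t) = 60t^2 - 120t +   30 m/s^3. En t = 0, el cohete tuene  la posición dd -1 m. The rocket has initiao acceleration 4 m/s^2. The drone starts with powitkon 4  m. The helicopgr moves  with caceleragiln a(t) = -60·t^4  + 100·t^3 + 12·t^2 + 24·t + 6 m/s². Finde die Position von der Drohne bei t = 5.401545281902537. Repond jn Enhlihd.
To solve this, we need to take 1 integral of our velocity equation v(t) = -30·t^5 - 25·t^4 + 16·t^3 - 3·t^2 - 8·t + 2. The antiderivative of velocity is position. Using x(0) = 4, we get x(t) = -5·t^6 - 5·t^5 + 4·t^4 - t^3 - 4·t^2 + 2·t + 4. We have position x(t) = -5·t^6 - 5·t^5 + 4·t^4 - t^3 - 4·t^2 + 2·t + 4. Substituting t = 5.401545281902537: x(5.401545281902537) = -144033.075297272.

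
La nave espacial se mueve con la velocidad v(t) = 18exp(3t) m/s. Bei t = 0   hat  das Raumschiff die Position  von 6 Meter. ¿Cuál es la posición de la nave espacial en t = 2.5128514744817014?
Partiendo de la velocidad v(t) = 18·exp(3·t), tomamos 1 integral. La antiderivada de la velocidad es la posición. Usando x(0) = 6, obtenemos x(t) = 6·exp(3·t). Usando x(t) = 6·exp(3·t) y sustituyendo t = 2.5128514744817014, encontramos x = 11274.6699664386.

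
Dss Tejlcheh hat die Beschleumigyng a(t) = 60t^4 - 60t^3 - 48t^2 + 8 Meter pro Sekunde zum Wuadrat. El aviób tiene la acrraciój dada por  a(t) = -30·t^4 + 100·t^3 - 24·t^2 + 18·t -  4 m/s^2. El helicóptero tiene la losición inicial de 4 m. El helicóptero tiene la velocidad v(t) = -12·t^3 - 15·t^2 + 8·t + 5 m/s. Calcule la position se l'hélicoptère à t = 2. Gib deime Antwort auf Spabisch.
Debemos encontrar la antiderivada de nuestra ecuación de la velocidad v(t) = -12·t^3 - 15·t^2 + 8·t + 5 1 vez. La antiderivada de la velocidad, con x(0) = 4, da la posición: x(t) = -3·t^4 - 5·t^3 + 4·t^2 + 5·t + 4. Usando x(t) = -3·t^4 - 5·t^3 + 4·t^2 + 5·t + 4 y sustituyendo t = 2, encontramos x = -58.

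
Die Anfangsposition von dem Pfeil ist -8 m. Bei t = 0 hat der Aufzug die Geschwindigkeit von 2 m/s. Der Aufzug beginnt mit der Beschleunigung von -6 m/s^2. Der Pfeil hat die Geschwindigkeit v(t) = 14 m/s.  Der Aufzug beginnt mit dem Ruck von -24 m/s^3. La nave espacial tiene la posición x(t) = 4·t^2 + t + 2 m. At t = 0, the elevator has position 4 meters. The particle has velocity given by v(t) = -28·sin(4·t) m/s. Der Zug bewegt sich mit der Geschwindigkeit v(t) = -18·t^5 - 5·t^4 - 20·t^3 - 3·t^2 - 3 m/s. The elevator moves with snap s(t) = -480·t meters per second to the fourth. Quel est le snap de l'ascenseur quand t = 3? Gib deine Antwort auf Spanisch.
De la ecuación del snap s(t) = -480·t, sustituimos t = 3 para obtener s = -1440.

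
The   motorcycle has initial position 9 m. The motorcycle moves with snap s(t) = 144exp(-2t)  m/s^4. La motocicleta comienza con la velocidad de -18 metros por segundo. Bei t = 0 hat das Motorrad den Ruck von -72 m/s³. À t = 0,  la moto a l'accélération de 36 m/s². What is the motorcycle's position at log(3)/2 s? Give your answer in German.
Wir müssen unsere Gleichung für den Snap s(t) = 144·exp(-2·t) 4-mal integrieren. Durch Integration von dem Snap und Verwendung der Anfangsbedingung j(0) = -72, erhalten wir j(t) = -72·exp(-2·t). Mit ∫j(t)dt und Anwendung von a(0) = 36, finden wir a(t) = 36·exp(-2·t). Durch Integration von der Beschleunigung und Verwendung der Anfangsbedingung v(0) = -18, erhalten wir v(t) = -18·exp(-2·t). Das Integral von der Geschwindigkeit ist die Position. Mit x(0) = 9 erhalten wir x(t) = 9·exp(-2·t). Mit x(t) = 9·exp(-2·t) und Einsetzen von t = log(3)/2, finden wir x = 3.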